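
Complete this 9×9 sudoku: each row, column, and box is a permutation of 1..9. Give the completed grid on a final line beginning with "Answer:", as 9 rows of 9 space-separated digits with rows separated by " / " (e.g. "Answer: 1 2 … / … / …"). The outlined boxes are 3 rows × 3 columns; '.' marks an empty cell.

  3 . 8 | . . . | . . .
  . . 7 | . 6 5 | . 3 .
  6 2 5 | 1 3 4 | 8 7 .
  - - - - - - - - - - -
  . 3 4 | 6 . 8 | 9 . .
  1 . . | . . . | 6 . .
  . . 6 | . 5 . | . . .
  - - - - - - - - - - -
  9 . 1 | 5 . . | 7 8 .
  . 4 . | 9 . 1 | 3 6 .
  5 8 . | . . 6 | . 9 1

Step 1. [r5c9∈{2,3,4,5,7,8}] in row 5, 8 fits only at r5c9, so r5c9=8.
Step 2. [r8c3∈{2}] r8c3's peers cover all but 2 ⇒ r8c3=2.
Step 3. [r6c9∈{2,3,4,7}] r6c9 is the only open cell in col 9 admitting 3, so r6c9=3.
Step 4. [r1c7∈{1,2,4,5}] col 7 places 5 nowhere but r1c7, so r1c7=5.
Step 5. [r4c9∈{2,5,7}] across col 9, 7 lands solely at r4c9. So r4c9=7.
Step 6. [r5c3∈{9}] nothing but 9 survives at r5c3 ⇒ r5c3=9.
Step 7. [r1c5∈{2,7,9}] col 5 places 9 nowhere but r1c5 ⇒ r1c5=9.
Step 8. [r6c2∈{7}] r6c2 has the single candidate 7, so r6c2=7.
Step 9. [r4c1∈{2}] r4c1 has the single candidate 2, so r4c1=2.
Step 10. [r7c6∈{2,3}] row 7 places 3 nowhere but r7c6. So r7c6=3.
Step 11. [r5c4∈{2,3,4,7}] 3 has one home in row 5: r5c4, so r5c4=3.
Step 12. [r2c1∈{4}] r2c1's peers cover all but 4, so r2c1=4.
Step 13. [r4c8∈{1,5}] row 4 places 5 nowhere but r4c8. So r4c8=5.
Step 14. [r2c2∈{1,9}] in col 2, 9 fits only at r2c2, so r2c2=9.
Step 15. [r2c9∈{2}] only 2 remains possible at r2c9, so r2c9=2.
Step 16. [r9c7∈{2,4}] 2 has one home in box 9: r9c7, so r9c7=2.
Step 17. [r6c7∈{1,4}] r6c7 is the only open cell in col 7 admitting 4. So r6c7=4.
Step 18. [r6c4∈{2}] nothing but 2 survives at r6c4, so r6c4=2.
Step 19. [r5c5∈{4,7}] r5c5 is the only open cell in row 5 admitting 4, so r5c5=4.
Step 20. [r1c4∈{7}] r1c4 has the single candidate 7 ⇒ r1c4=7.
Step 21. [r1c8∈{1,4}] across col 8, 4 lands solely at r1c8, so r1c8=4.
Step 22. [r9c5∈{7}] r9c5 is down to just 7, so r9c5=7.
Step 23. [r5c2∈{5}] r5c2 is down to just 5. So r5c2=5.
Step 24. [r2c4∈{8}] r2c4 has the single candidate 8, so r2c4=8.
Step 25. [r5c6∈{7}] r5c6 is down to just 7 ⇒ r5c6=7.
Step 26. [r5c8∈{2}] nothing but 2 survives at r5c8. So r5c8=2.
Step 27. [r3c9∈{9}] only 9 remains possible at r3c9, so r3c9=9.
Step 28. [r2c7∈{1}] nothing but 1 survives at r2c7 ⇒ r2c7=1.
Step 29. [r7c5∈{2}] nothing but 2 survives at r7c5. So r7c5=2.
Step 30. [r9c3∈{3}] r9c3 is down to just 3 ⇒ r9c3=3.
Step 31. [r1c9∈{6}] r1c9's peers cover all but 6, so r1c9=6.
Step 32. [r6c8∈{1}] r6c8 is down to just 1. So r6c8=1.
Step 33. [r4c5∈{1}] r4c5 has the single candidate 1 ⇒ r4c5=1.
Step 34. [r7c2∈{6}] r7c2 is down to just 6 ⇒ r7c2=6.
Step 35. [r9c4∈{4}] r9c4 is down to just 4 ⇒ r9c4=4.
Step 36. [r8c9∈{5}] r8c9's peers cover all but 5 ⇒ r8c9=5.
Step 37. [r1c6∈{2}] nothing but 2 survives at r1c6, so r1c6=2.
Step 38. [r6c1∈{8}] r6c1 has the single candidate 8 ⇒ r6c1=8.
Step 39. [r6c6∈{9}] only 9 remains possible at r6c6, so r6c6=9.
Step 40. [r8c1∈{7}] nothing but 7 survives at r8c1. So r8c1=7.
Step 41. [r8c5∈{8}] r8c5 is down to just 8 ⇒ r8c5=8.
Step 42. [r1c2∈{1}] only 1 remains possible at r1c2 ⇒ r1c2=1.
Step 43. [r7c9∈{4}] r7c9 has the single candidate 4, so r7c9=4.

Answer: 3 1 8 7 9 2 5 4 6 / 4 9 7 8 6 5 1 3 2 / 6 2 5 1 3 4 8 7 9 / 2 3 4 6 1 8 9 5 7 / 1 5 9 3 4 7 6 2 8 / 8 7 6 2 5 9 4 1 3 / 9 6 1 5 2 3 7 8 4 / 7 4 2 9 8 1 3 6 5 / 5 8 3 4 7 6 2 9 1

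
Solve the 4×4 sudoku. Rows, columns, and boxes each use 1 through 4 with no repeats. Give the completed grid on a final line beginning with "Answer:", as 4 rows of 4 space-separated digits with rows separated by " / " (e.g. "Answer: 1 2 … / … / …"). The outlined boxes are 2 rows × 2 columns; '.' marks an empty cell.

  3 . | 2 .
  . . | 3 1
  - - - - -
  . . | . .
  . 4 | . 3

Step 1. [r4c1∈{1,2}] 2 has one home in row 4: r4c1. So r4c1=2.
Step 2. [r3c1∈{1}] nothing but 1 survives at r3c1. So r3c1=1.
Step 3. [r1c4∈{4}] r1c4 has the single candidate 4. So r1c4=4.
Step 4. [r1c2∈{1}] r1c2's peers cover all but 1. So r1c2=1.
Step 5. [r2c2∈{2}] r2c2 is down to just 2 ⇒ r2c2=2.
Step 6. [r4c3∈{1}] nothing but 1 survives at r4c3, so r4c3=1.
Step 7. [r3c4∈{2}] r3c4 has the single candidate 2, so r3c4=2.
Step 8. [r3c2∈{3}] only 3 remains possible at r3c2 ⇒ r3c2=3.
Step 9. [r3c3∈{4}] r3c3 is down to just 4 ⇒ r3c3=4.
Step 10. [r2c1∈{4}] only 4 remains possible at r2c1. So r2c1=4.

Answer: 3 1 2 4 / 4 2 3 1 / 1 3 4 2 / 2 4 1 3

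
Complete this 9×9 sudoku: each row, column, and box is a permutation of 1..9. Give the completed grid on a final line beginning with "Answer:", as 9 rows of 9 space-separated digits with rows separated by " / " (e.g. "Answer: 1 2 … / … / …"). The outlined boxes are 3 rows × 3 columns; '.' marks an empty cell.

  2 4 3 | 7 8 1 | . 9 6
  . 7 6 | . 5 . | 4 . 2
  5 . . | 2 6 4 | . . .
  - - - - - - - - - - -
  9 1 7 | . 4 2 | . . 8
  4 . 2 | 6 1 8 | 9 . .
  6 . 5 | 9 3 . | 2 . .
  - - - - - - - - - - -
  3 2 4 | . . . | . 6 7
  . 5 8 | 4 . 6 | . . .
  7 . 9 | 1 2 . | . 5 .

Step 1. [r4c8∈{3}] nothing but 3 survives at r4c8 ⇒ r4c8=3.
Step 2. [r7c7∈{1,8}] in row 7, 1 fits only at r7c7 ⇒ r7c7=1.
Step 3. [r8c7∈{3}] r8c7's peers cover all but 3. So r8c7=3.
Step 4. [r3c3∈{1}] r3c3 has the single candidate 1. So r3c3=1.
Step 5. [r6c8∈{1,4,7}] in col 8, 4 fits only at r6c8. So r6c8=4.
Step 6. [r7c6∈{5,9}] in col 6, 5 fits only at r7c6, so r7c6=5.
Step 7. [r2c1∈{8}] r2c1 is down to just 8. So r2c1=8.
Step 8. [r3c8∈{7,8}] 8 has one home in col 8: r3c8 ⇒ r3c8=8.
Step 9. [r9c6∈{3}] only 3 remains possible at r9c6. So r9c6=3.
Step 10. [r7c5∈{9}] only 9 remains possible at r7c5, so r7c5=9.
Step 11. [r4c7∈{5,6}] in row 4, 6 fits only at r4c7. So r4c7=6.
Step 12. [r2c4∈{3}] r2c4 has the single candidate 3, so r2c4=3.
Step 13. [r6c9∈{1}] r6c9 is down to just 1. So r6c9=1.
Step 14. [r5c2∈{3}] r5c2 has the single candidate 3 ⇒ r5c2=3.
Step 15. [r8c5∈{7}] nothing but 7 survives at r8c5. So r8c5=7.
Step 16. [r5c9∈{5}] only 5 remains possible at r5c9. So r5c9=5.
Step 17. [r8c1∈{1}] r8c1 is down to just 1 ⇒ r8c1=1.
Step 18. [r6c2∈{8}] nothing but 8 survives at r6c2, so r6c2=8.
Step 19. [r2c8∈{1}] nothing but 1 survives at r2c8, so r2c8=1.
Step 20. [r9c9∈{4}] only 4 remains possible at r9c9. So r9c9=4.
Step 21. [r5c8∈{7}] r5c8's peers cover all but 7, so r5c8=7.
Step 22. [r4c4∈{5}] r4c4's peers cover all but 5 ⇒ r4c4=5.
Step 23. [r9c2∈{6}] only 6 remains possible at r9c2, so r9c2=6.
Step 24. [r3c9∈{3}] only 3 remains possible at r3c9. So r3c9=3.
Step 25. [r6c6∈{7}] r6c6 is down to just 7. So r6c6=7.
Step 26. [r8c8∈{2}] r8c8's peers cover all but 2 ⇒ r8c8=2.
Step 27. [r7c4∈{8}] r7c4's peers cover all but 8 ⇒ r7c4=8.
Step 28. [r9c7∈{8}] nothing but 8 survives at r9c7 ⇒ r9c7=8.
Step 29. [r2c6∈{9}] r2c6 has the single candidate 9. So r2c6=9.
Step 30. [r1c7∈{5}] only 5 remains possible at r1c7, so r1c7=5.
Step 31. [r8c9∈{9}] nothing but 9 survives at r8c9, so r8c9=9.
Step 32. [r3c2∈{9}] only 9 remains possible at r3c2, so r3c2=9.
Step 33. [r3c7∈{7}] r3c7's peers cover all but 7. So r3c7=7.

Answer: 2 4 3 7 8 1 5 9 6 / 8 7 6 3 5 9 4 1 2 / 5 9 1 2 6 4 7 8 3 / 9 1 7 5 4 2 6 3 8 / 4 3 2 6 1 8 9 7 5 / 6 8 5 9 3 7 2 4 1 / 3 2 4 8 9 5 1 6 7 / 1 5 8 4 7 6 3 2 9 / 7 6 9 1 2 3 8 5 4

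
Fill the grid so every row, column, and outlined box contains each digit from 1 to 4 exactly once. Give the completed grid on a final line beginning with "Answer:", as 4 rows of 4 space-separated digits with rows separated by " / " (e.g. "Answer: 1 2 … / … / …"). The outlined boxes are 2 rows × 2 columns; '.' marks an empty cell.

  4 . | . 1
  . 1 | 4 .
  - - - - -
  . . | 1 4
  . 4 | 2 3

Step 1. [r2c1∈{2,3}] row 2 places 3 nowhere but r2c1, so r2c1=3.
Step 2. [r1c2∈{2}] r1c2 is down to just 2, so r1c2=2.
Step 3. [r3c2∈{3}] r3c2 is down to just 3 ⇒ r3c2=3.
Step 4. [r2c4∈{2}] only 2 remains possible at r2c4 ⇒ r2c4=2.
Step 5. [r4c1∈{1}] only 1 remains possible at r4c1, so r4c1=1.
Step 6. [r3c1∈{2}] r3c1 has the single candidate 2, so r3c1=2.
Step 7. [r1c3∈{3}] r1c3 has the single candidate 3, so r1c3=3.

Answer: 4 2 3 1 / 3 1 4 2 / 2 3 1 4 / 1 4 2 3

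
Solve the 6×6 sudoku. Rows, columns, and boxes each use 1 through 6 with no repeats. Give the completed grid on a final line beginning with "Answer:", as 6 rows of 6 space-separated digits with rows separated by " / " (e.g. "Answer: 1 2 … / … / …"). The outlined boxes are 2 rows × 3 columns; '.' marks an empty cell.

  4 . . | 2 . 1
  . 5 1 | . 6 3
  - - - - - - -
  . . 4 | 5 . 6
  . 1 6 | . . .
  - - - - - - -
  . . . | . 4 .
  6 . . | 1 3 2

Step 1. [r5c3∈{2,3,5}] r5c3 is the only open cell in col 3 admitting 2. So r5c3=2.
Step 2. [r3c2∈{2,3}] across col 2, 2 lands solely at r3c2 ⇒ r3c2=2.
Step 3. [r3c1∈{3}] r3c1 is down to just 3, so r3c1=3.
Step 4. [r4c6∈{4}] r4c6's peers cover all but 4. So r4c6=4.
Step 5. [r1c2∈{3,6}] 6 has one home in row 1: r1c2, so r1c2=6.
Step 6. [r4c1∈{5}] r4c1 is down to just 5, so r4c1=5.
Step 7. [r5c4∈{6}] nothing but 6 survives at r5c4 ⇒ r5c4=6.
Step 8. [r1c3∈{3}] only 3 remains possible at r1c3, so r1c3=3.
Step 9. [r6c2∈{4}] only 4 remains possible at r6c2, so r6c2=4.
Step 10. [r2c4∈{4}] nothing but 4 survives at r2c4. So r2c4=4.
Step 11. [r5c6∈{5}] r5c6's peers cover all but 5, so r5c6=5.
Step 12. [r5c1∈{1}] only 1 remains possible at r5c1 ⇒ r5c1=1.
Step 13. [r6c3∈{5}] only 5 remains possible at r6c3. So r6c3=5.
Step 14. [r2c1∈{2}] r2c1's peers cover all but 2, so r2c1=2.
Step 15. [r5c2∈{3}] r5c2 is down to just 3 ⇒ r5c2=3.
Step 16. [r4c5∈{2}] nothing but 2 survives at r4c5, so r4c5=2.
Step 17. [r4c4∈{3}] nothing but 3 survives at r4c4. So r4c4=3.
Step 18. [r3c5∈{1}] r3c5 has the single candidate 1 ⇒ r3c5=1.
Step 19. [r1c5∈{5}] r1c5's peers cover all but 5, so r1c5=5.

Answer: 4 6 3 2 5 1 / 2 5 1 4 6 3 / 3 2 4 5 1 6 / 5 1 6 3 2 4 / 1 3 2 6 4 5 / 6 4 5 1 3 2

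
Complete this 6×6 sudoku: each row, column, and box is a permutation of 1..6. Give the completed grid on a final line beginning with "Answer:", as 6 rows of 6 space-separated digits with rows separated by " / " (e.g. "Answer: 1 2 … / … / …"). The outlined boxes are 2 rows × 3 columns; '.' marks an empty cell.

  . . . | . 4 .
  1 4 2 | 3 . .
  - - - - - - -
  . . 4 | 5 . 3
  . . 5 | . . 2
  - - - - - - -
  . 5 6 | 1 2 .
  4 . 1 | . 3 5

Step 1. [r2c6∈{6}] nothing but 6 survives at r2c6, so r2c6=6.
Step 2. [r1c1∈{3,5,6}] across row 1, 5 lands solely at r1c1, so r1c1=5.
Step 3. [r1c2∈{3,6}] r1c2 is the only open cell in row 1 admitting 6 ⇒ r1c2=6.
Step 4. [r3c1∈{2,6}] r3c1 is the only open cell in col 1 admitting 2 ⇒ r3c1=2.
Step 5. [r3c5∈{1,6}] across row 3, 6 lands solely at r3c5 ⇒ r3c5=6.
Step 6. [r4c2∈{1,3}] in col 2, 3 fits only at r4c2 ⇒ r4c2=3.
Step 7. [r5c6∈{4}] nothing but 4 survives at r5c6, so r5c6=4.
Step 8. [r1c6∈{1}] nothing but 1 survives at r1c6 ⇒ r1c6=1.
Step 9. [r4c5∈{1}] r4c5 is down to just 1, so r4c5=1.
Step 10. [r4c4∈{4}] r4c4 has the single candidate 4 ⇒ r4c4=4.
Step 11. [r6c2∈{2}] r6c2's peers cover all but 2, so r6c2=2.
Step 12. [r2c5∈{5}] r2c5 is down to just 5, so r2c5=5.
Step 13. [r1c3∈{3}] only 3 remains possible at r1c3, so r1c3=3.
Step 14. [r1c4∈{2}] only 2 remains possible at r1c4 ⇒ r1c4=2.
Step 15. [r3c2∈{1}] r3c2 is down to just 1. So r3c2=1.
Step 16. [r6c4∈{6}] r6c4's peers cover all but 6 ⇒ r6c4=6.
Step 17. [r5c1∈{3}] r5c1 is down to just 3 ⇒ r5c1=3.
Step 18. [r4c1∈{6}] r4c1 has the single candidate 6, so r4c1=6.

Answer: 5 6 3 2 4 1 / 1 4 2 3 5 6 / 2 1 4 5 6 3 / 6 3 5 4 1 2 / 3 5 6 1 2 4 / 4 2 1 6 3 5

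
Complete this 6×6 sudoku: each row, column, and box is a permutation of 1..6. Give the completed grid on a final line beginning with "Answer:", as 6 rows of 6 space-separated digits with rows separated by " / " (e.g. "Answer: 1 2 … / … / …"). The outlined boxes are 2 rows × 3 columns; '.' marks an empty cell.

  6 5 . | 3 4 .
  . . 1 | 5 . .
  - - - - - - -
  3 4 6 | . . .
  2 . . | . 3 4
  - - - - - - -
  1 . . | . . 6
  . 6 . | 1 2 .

Step 1. [r6c1∈{4,5}] 5 has one home in col 1: r6c1, so r6c1=5.
Step 2. [r2c6∈{2}] r2c6's peers cover all but 2 ⇒ r2c6=2.
Step 3. [r6c3∈{3,4}] 4 has one home in row 6: r6c3 ⇒ r6c3=4.
Step 4. [r5c2∈{2,3}] across col 2, 2 lands solely at r5c2 ⇒ r5c2=2.
Step 5. [r3c5∈{1,5}] in col 5, 1 fits only at r3c5, so r3c5=1.
Step 6. [r1c3∈{2}] nothing but 2 survives at r1c3 ⇒ r1c3=2.
Step 7. [r2c2∈{3}] r2c2 has the single candidate 3, so r2c2=3.
Step 8. [r6c6∈{3}] only 3 remains possible at r6c6, so r6c6=3.
Step 9. [r3c6∈{5}] r3c6 is down to just 5. So r3c6=5.
Step 10. [r2c1∈{4}] r2c1 is down to just 4. So r2c1=4.
Step 11. [r5c3∈{3}] only 3 remains possible at r5c3 ⇒ r5c3=3.
Step 12. [r1c6∈{1}] r1c6's peers cover all but 1. So r1c6=1.
Step 13. [r4c4∈{6}] r4c4 is down to just 6 ⇒ r4c4=6.
Step 14. [r4c3∈{5}] r4c3 is down to just 5 ⇒ r4c3=5.
Step 15. [r4c2∈{1}] r4c2 is down to just 1. So r4c2=1.
Step 16. [r5c4∈{4}] r5c4 has the single candidate 4. So r5c4=4.
Step 17. [r3c4∈{2}] nothing but 2 survives at r3c4. So r3c4=2.
Step 18. [r5c5∈{5}] r5c5's peers cover all but 5, so r5c5=5.
Step 19. [r2c5∈{6}] nothing but 6 survives at r2c5. So r2c5=6.

Answer: 6 5 2 3 4 1 / 4 3 1 5 6 2 / 3 4 6 2 1 5 / 2 1 5 6 3 4 / 1 2 3 4 5 6 / 5 6 4 1 2 3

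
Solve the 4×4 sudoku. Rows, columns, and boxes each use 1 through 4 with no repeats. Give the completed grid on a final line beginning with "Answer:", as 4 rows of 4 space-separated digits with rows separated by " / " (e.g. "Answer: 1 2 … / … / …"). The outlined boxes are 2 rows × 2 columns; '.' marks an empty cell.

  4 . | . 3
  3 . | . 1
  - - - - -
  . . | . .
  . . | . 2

Step 1. [r4c1∈{1}] r4c1 has the single candidate 1, so r4c1=1.
Step 2. [r2c2∈{2}] nothing but 2 survives at r2c2. So r2c2=2.
Step 3. [r3c4∈{4}] r3c4 has the single candidate 4. So r3c4=4.
Step 4. [r4c3∈{3}] only 3 remains possible at r4c3. So r4c3=3.
Step 5. [r3c1∈{2}] r3c1's peers cover all but 2, so r3c1=2.
Step 6. [r1c2∈{1}] r1c2 has the single candidate 1, so r1c2=1.
Step 7. [r2c3∈{4}] r2c3 is down to just 4 ⇒ r2c3=4.
Step 8. [r3c2∈{3}] nothing but 3 survives at r3c2. So r3c2=3.
Step 9. [r3c3∈{1}] r3c3 has the single candidate 1 ⇒ r3c3=1.
Step 10. [r1c3∈{2}] r1c3's peers cover all but 2, so r1c3=2.
Step 11. [r4c2∈{4}] only 4 remains possible at r4c2. So r4c2=4.

Answer: 4 1 2 3 / 3 2 4 1 / 2 3 1 4 / 1 4 3 2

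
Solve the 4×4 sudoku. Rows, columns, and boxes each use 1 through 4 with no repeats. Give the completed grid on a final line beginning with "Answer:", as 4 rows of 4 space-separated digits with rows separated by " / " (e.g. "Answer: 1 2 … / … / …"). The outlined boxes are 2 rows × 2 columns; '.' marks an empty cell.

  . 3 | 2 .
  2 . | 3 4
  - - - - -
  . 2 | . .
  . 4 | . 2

Step 1. [r4c3∈{1}] only 1 remains possible at r4c3 ⇒ r4c3=1.
Step 2. [r3c1∈{1,3}] 1 has one home in row 3: r3c1. So r3c1=1.
Step 3. [r3c3∈{4}] r3c3's peers cover all but 4, so r3c3=4.
Step 4. [r1c4∈{1}] only 1 remains possible at r1c4. So r1c4=1.
Step 5. [r2c2∈{1}] nothing but 1 survives at r2c2, so r2c2=1.
Step 6. [r3c4∈{3}] only 3 remains possible at r3c4, so r3c4=3.
Step 7. [r4c1∈{3}] r4c1 is down to just 3. So r4c1=3.
Step 8. [r1c1∈{4}] r1c1's peers cover all but 4, so r1c1=4.

Answer: 4 3 2 1 / 2 1 3 4 / 1 2 4 3 / 3 4 1 2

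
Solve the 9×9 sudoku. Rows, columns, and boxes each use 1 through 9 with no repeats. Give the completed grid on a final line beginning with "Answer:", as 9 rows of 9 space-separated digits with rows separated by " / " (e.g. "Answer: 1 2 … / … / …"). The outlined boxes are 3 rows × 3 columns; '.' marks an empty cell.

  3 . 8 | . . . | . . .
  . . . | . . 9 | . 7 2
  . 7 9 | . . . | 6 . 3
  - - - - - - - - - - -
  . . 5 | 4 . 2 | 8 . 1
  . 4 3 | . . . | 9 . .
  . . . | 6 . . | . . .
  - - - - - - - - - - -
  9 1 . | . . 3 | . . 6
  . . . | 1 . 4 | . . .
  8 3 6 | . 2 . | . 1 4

Step 1. [r3c8∈{4,5,8}] r3c8 is the only open cell in box 3 admitting 8, so r3c8=8.
Step 2. [r8c5∈{5,6,7,8,9}] in row 8, 6 fits only at r8c5. So r8c5=6.
Step 3. [r6c2∈{2,8,9}] r6c2 is the only open cell in col 2 admitting 8. So r6c2=8.
Step 4. [r6c5∈{1,3,5,7,9}] 9 has one home in row 6: r6c5 ⇒ r6c5=9.
Step 5. [r5c6∈{1,5,7,8}] r5c6 is the only open cell in col 6 admitting 8 ⇒ r5c6=8.
Step 6. [r1c6∈{1,5,6,7}] in col 6, 6 fits only at r1c6. So r1c6=6.
Step 7. [r2c4∈{3,5,8}] in col 4, 3 fits only at r2c4. So r2c4=3.
Step 8. [r2c5∈{1,4,5,8}] in row 2, 8 fits only at r2c5, so r2c5=8.
Step 9. [r8c9∈{5,7,8,9}] row 8 places 8 nowhere but r8c9, so r8c9=8.
Step 10. [r8c8∈{2,3,5,9}] row 8 places 9 nowhere but r8c8, so r8c8=9.
Step 11. [r8c7∈{2,3,5,7}] r8c7 is the only open cell in row 8 admitting 3, so r8c7=3.
Step 12. [r6c8∈{2,3,4,5}] across row 6, 3 lands solely at r6c8 ⇒ r6c8=3.
Step 13. [r6c7∈{2,4,5,7}] in row 6, 4 fits only at r6c7 ⇒ r6c7=4.
Step 14. [r7c7∈{2,5,7}] in col 7, 2 fits only at r7c7, so r7c7=2.
Step 15. [r7c8∈{5}] only 5 remains possible at r7c8 ⇒ r7c8=5.
Step 16. [r7c5∈{7}] nothing but 7 survives at r7c5, so r7c5=7.
Step 17. [r6c6∈{1,5,7}] 7 has one home in col 6: r6c6, so r6c6=7.
Step 18. [r5c4∈{5}] nothing but 5 survives at r5c4, so r5c4=5.
Step 19. [r3c6∈{1,5}] across col 6, 1 lands solely at r3c6 ⇒ r3c6=1.
Step 20. [r4c8∈{6}] r4c8 has the single candidate 6 ⇒ r4c8=6.
Step 21. [r5c1∈{1,2,6,7}] r5c1 is the only open cell in row 5 admitting 6 ⇒ r5c1=6.
Step 22. [r8c3∈{2,7}] r8c3 is the only open cell in col 3 admitting 7. So r8c3=7.
Step 23. [r3c4∈{2}] r3c4's peers cover all but 2 ⇒ r3c4=2.
Step 24. [r1c2∈{2,5}] row 1 places 2 nowhere but r1c2. So r1c2=2.
Step 25. [r8c2∈{5}] r8c2 is down to just 5. So r8c2=5.
Step 26. [r6c3∈{1,2}] r6c3 is the only open cell in col 3 admitting 2 ⇒ r6c3=2.
Step 27. [r2c3∈{1,4}] col 3 places 1 nowhere but r2c3, so r2c3=1.
Step 28. [r2c7∈{5}] nothing but 5 survives at r2c7. So r2c7=5.
Step 29. [r1c5∈{4,5}] row 1 places 5 nowhere but r1c5, so r1c5=5.
Step 30. [r2c1∈{4}] only 4 remains possible at r2c1, so r2c1=4.
Step 31. [r3c1∈{5}] only 5 remains possible at r3c1. So r3c1=5.
Step 32. [r6c9∈{5}] r6c9 is down to just 5, so r6c9=5.
Step 33. [r1c8∈{4}] r1c8's peers cover all but 4 ⇒ r1c8=4.
Step 34. [r7c4∈{8}] only 8 remains possible at r7c4, so r7c4=8.
Step 35. [r8c1∈{2}] r8c1 is down to just 2. So r8c1=2.
Step 36. [r1c9∈{9}] only 9 remains possible at r1c9 ⇒ r1c9=9.
Step 37. [r4c5∈{3}] nothing but 3 survives at r4c5. So r4c5=3.
Step 38. [r4c2∈{9}] only 9 remains possible at r4c2, so r4c2=9.
Step 39. [r4c1∈{7}] r4c1 has the single candidate 7. So r4c1=7.
Step 40. [r9c6∈{5}] r9c6's peers cover all but 5, so r9c6=5.
Step 41. [r1c4∈{7}] r1c4's peers cover all but 7, so r1c4=7.
Step 42. [r1c7∈{1}] r1c7 is down to just 1, so r1c7=1.
Step 43. [r5c9∈{7}] r5c9 has the single candidate 7. So r5c9=7.
Step 44. [r6c1∈{1}] r6c1's peers cover all but 1 ⇒ r6c1=1.
Step 45. [r9c4∈{9}] r9c4 has the single candidate 9. So r9c4=9.
Step 46. [r9c7∈{7}] r9c7 has the single candidate 7. So r9c7=7.
Step 47. [r2c2∈{6}] r2c2's peers cover all but 6 ⇒ r2c2=6.
Step 48. [r5c5∈{1}] only 1 remains possible at r5c5 ⇒ r5c5=1.
Step 49. [r7c3∈{4}] only 4 remains possible at r7c3, so r7c3=4.
Step 50. [r3c5∈{4}] r3c5 is down to just 4, so r3c5=4.
Step 51. [r5c8∈{2}] only 2 remains possible at r5c8, so r5c8=2.

Answer: 3 2 8 7 5 6 1 4 9 / 4 6 1 3 8 9 5 7 2 / 5 7 9 2 4 1 6 8 3 / 7 9 5 4 3 2 8 6 1 / 6 4 3 5 1 8 9 2 7 / 1 8 2 6 9 7 4 3 5 / 9 1 4 8 7 3 2 5 6 / 2 5 7 1 6 4 3 9 8 / 8 3 6 9 2 5 7 1 4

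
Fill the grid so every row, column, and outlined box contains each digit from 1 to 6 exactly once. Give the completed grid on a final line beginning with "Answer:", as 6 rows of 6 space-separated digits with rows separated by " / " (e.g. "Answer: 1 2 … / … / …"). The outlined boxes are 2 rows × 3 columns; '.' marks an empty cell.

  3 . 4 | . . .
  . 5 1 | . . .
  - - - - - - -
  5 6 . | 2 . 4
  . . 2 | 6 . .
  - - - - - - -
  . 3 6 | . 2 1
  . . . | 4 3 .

Step 1. [r2c1∈{2,6}] 6 has one home in col 1: r2c1, so r2c1=6.
Step 2. [r1c5∈{1,5,6}] col 5 places 6 nowhere but r1c5, so r1c5=6.
Step 3. [r2c6∈{2,3}] in row 2, 2 fits only at r2c6, so r2c6=2.
Step 4. [r1c6∈{5}] r1c6 has the single candidate 5. So r1c6=5.
Step 5. [r6c1∈{1,2}] 2 has one home in col 1: r6c1 ⇒ r6c1=2.
Step 6. [r4c1∈{1,4}] r4c1 is the only open cell in col 1 admitting 1. So r4c1=1.
Step 7. [r6c3∈{5}] only 5 remains possible at r6c3. So r6c3=5.
Step 8. [r5c1∈{4}] r5c1's peers cover all but 4, so r5c1=4.
Step 9. [r1c2∈{2}] only 2 remains possible at r1c2. So r1c2=2.
Step 10. [r4c5∈{5}] nothing but 5 survives at r4c5. So r4c5=5.
Step 11. [r3c3∈{3}] r3c3 is down to just 3. So r3c3=3.
Step 12. [r6c6∈{6}] r6c6 is down to just 6. So r6c6=6.
Step 13. [r1c4∈{1}] r1c4 has the single candidate 1. So r1c4=1.
Step 14. [r4c6∈{3}] r4c6 has the single candidate 3 ⇒ r4c6=3.
Step 15. [r4c2∈{4}] r4c2 has the single candidate 4 ⇒ r4c2=4.
Step 16. [r3c5∈{1}] r3c5 is down to just 1. So r3c5=1.
Step 17. [r6c2∈{1}] nothing but 1 survives at r6c2. So r6c2=1.
Step 18. [r2c4∈{3}] r2c4 is down to just 3, so r2c4=3.
Step 19. [r2c5∈{4}] nothing but 4 survives at r2c5. So r2c5=4.
Step 20. [r5c4∈{5}] r5c4 has the single candidate 5. So r5c4=5.

Answer: 3 2 4 1 6 5 / 6 5 1 3 4 2 / 5 6 3 2 1 4 / 1 4 2 6 5 3 / 4 3 6 5 2 1 / 2 1 5 4 3 6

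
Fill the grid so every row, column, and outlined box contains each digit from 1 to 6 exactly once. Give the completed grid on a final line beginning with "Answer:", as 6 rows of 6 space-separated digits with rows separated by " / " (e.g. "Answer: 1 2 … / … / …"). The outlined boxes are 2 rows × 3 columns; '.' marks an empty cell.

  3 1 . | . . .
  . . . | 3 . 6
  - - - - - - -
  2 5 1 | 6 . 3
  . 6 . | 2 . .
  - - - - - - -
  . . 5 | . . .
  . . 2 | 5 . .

Step 1. [r2c5∈{1,2,4,5}] in row 2, 1 fits only at r2c5, so r2c5=1.
Step 2. [r4c1∈{4}] r4c1 has the single candidate 4, so r4c1=4.
Step 3. [r5c4∈{1,4}] col 4 places 1 nowhere but r5c4, so r5c4=1.
Step 4. [r6c6∈{4}] r6c6 has the single candidate 4. So r6c6=4.
Step 5. [r1c4∈{4}] r1c4 has the single candidate 4. So r1c4=4.
Step 6. [r4c5∈{5}] only 5 remains possible at r4c5. So r4c5=5.
Step 7. [r5c2∈{3,4}] in row 5, 4 fits only at r5c2. So r5c2=4.
Step 8. [r5c5∈{2,3,6}] row 5 places 3 nowhere but r5c5. So r5c5=3.
Step 9. [r1c6∈{2,5}] r1c6 is the only open cell in row 1 admitting 5. So r1c6=5.
Step 10. [r6c5∈{6}] r6c5 is down to just 6. So r6c5=6.
Step 11. [r2c1∈{5}] nothing but 5 survives at r2c1 ⇒ r2c1=5.
Step 12. [r1c5∈{2}] r1c5's peers cover all but 2, so r1c5=2.
Step 13. [r4c6∈{1}] r4c6's peers cover all but 1 ⇒ r4c6=1.
Step 14. [r2c3∈{4}] r2c3's peers cover all but 4. So r2c3=4.
Step 15. [r6c1∈{1}] r6c1 is down to just 1, so r6c1=1.
Step 16. [r3c5∈{4}] only 4 remains possible at r3c5. So r3c5=4.
Step 17. [r4c3∈{3}] r4c3 has the single candidate 3. So r4c3=3.
Step 18. [r6c2∈{3}] nothing but 3 survives at r6c2. So r6c2=3.
Step 19. [r5c6∈{2}] nothing but 2 survives at r5c6 ⇒ r5c6=2.
Step 20. [r2c2∈{2}] nothing but 2 survives at r2c2 ⇒ r2c2=2.
Step 21. [r1c3∈{6}] r1c3 has the single candidate 6. So r1c3=6.
Step 22. [r5c1∈{6}] r5c1's peers cover all but 6. So r5c1=6.

Answer: 3 1 6 4 2 5 / 5 2 4 3 1 6 / 2 5 1 6 4 3 / 4 6 3 2 5 1 / 6 4 5 1 3 2 / 1 3 2 5 6 4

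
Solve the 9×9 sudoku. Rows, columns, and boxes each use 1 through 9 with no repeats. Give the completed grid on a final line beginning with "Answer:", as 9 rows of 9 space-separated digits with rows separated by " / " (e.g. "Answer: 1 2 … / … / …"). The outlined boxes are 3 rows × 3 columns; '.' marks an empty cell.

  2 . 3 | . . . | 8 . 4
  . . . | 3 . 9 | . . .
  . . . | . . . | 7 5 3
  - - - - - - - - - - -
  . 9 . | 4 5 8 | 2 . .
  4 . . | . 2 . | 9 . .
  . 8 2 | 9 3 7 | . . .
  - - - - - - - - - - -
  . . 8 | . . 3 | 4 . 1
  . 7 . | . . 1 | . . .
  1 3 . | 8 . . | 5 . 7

Step 1. [r4c9∈{6}] r4c9 is down to just 6 ⇒ r4c9=6.
Step 2. [r8c9∈{2,8,9}] in col 9, 9 fits only at r8c9. So r8c9=9.
Step 3. [r6c1∈{5,6}] in row 6, 6 fits only at r6c1. So r6c1=6.
Step 4. [r5c4∈{1,6}] box 5 places 1 nowhere but r5c4, so r5c4=1.
Step 5. [r8c1∈{5}] nothing but 5 survives at r8c1. So r8c1=5.
Step 6. [r5c2∈{5}] nothing but 5 survives at r5c2 ⇒ r5c2=5.
Step 7. [r2c3∈{1,4,5,6,7}] row 2 places 5 nowhere but r2c3, so r2c3=5.
Step 8. [r7c4∈{2,5,6,7}] r7c4 is the only open cell in row 7 admitting 5. So r7c4=5.
Step 9. [r5c8∈{3,7,8}] row 5 places 3 nowhere but r5c8, so r5c8=3.
Step 10. [r7c5∈{6,7,9}] across row 7, 7 lands solely at r7c5 ⇒ r7c5=7.
Step 11. [r5c6∈{6}] r5c6 is down to just 6, so r5c6=6.
Step 12. [r4c8∈{1,7}] col 8 places 7 nowhere but r4c8 ⇒ r4c8=7.
Step 13. [r9c5∈{4,6,9}] in col 5, 9 fits only at r9c5, so r9c5=9.
Step 14. [r3c3∈{1,4,6,9}] r3c3 is the only open cell in col 3 admitting 9 ⇒ r3c3=9.
Step 15. [r8c8∈{2,6,8}] row 8 places 8 nowhere but r8c8 ⇒ r8c8=8.
Step 16. [r8c4∈{2,6}] across row 8, 2 lands solely at r8c4, so r8c4=2.
Step 17. [r8c5∈{4,6}] box 8 places 6 nowhere but r8c5, so r8c5=6.
Step 18. [r1c5∈{1}] r1c5's peers cover all but 1 ⇒ r1c5=1.
Step 19. [r1c2∈{6}] r1c2 is down to just 6 ⇒ r1c2=6.
Step 20. [r7c8∈{2,6}] 6 has one home in row 7: r7c8 ⇒ r7c8=6.
Step 21. [r3c1∈{8}] only 8 remains possible at r3c1 ⇒ r3c1=8.
Step 22. [r3c5∈{4}] r3c5 is down to just 4, so r3c5=4.
Step 23. [r6c7∈{1}] r6c7 has the single candidate 1, so r6c7=1.
Step 24. [r2c8∈{1,2}] in col 8, 1 fits only at r2c8 ⇒ r2c8=1.
Step 25. [r9c3∈{4,6}] row 9 places 6 nowhere but r9c3 ⇒ r9c3=6.
Step 26. [r5c9∈{8}] nothing but 8 survives at r5c9, so r5c9=8.
Step 27. [r1c6∈{5}] nothing but 5 survives at r1c6 ⇒ r1c6=5.
Step 28. [r3c2∈{1}] only 1 remains possible at r3c2. So r3c2=1.
Step 29. [r8c3∈{4}] r8c3 is down to just 4, so r8c3=4.
Step 30. [r3c6∈{2}] r3c6 has the single candidate 2. So r3c6=2.
Step 31. [r7c1∈{9}] r7c1 is down to just 9 ⇒ r7c1=9.
Step 32. [r9c6∈{4}] only 4 remains possible at r9c6, so r9c6=4.
Step 33. [r2c7∈{6}] only 6 remains possible at r2c7 ⇒ r2c7=6.
Step 34. [r6c8∈{4}] r6c8 is down to just 4 ⇒ r6c8=4.
Step 35. [r2c2∈{4}] only 4 remains possible at r2c2, so r2c2=4.
Step 36. [r1c4∈{7}] nothing but 7 survives at r1c4 ⇒ r1c4=7.
Step 37. [r6c9∈{5}] nothing but 5 survives at r6c9 ⇒ r6c9=5.
Step 38. [r9c8∈{2}] r9c8 is down to just 2 ⇒ r9c8=2.
Step 39. [r4c1∈{3}] nothing but 3 survives at r4c1, so r4c1=3.
Step 40. [r1c8∈{9}] only 9 remains possible at r1c8 ⇒ r1c8=9.
Step 41. [r7c2∈{2}] only 2 remains possible at r7c2. So r7c2=2.
Step 42. [r4c3∈{1}] r4c3's peers cover all but 1, so r4c3=1.
Step 43. [r2c1∈{7}] r2c1 is down to just 7 ⇒ r2c1=7.
Step 44. [r2c9∈{2}] only 2 remains possible at r2c9. So r2c9=2.
Step 45. [r3c4∈{6}] r3c4's peers cover all but 6, so r3c4=6.
Step 46. [r8c7∈{3}] nothing but 3 survives at r8c7, so r8c7=3.
Step 47. [r2c5∈{8}] nothing but 8 survives at r2c5. So r2c5=8.
Step 48. [r5c3∈{7}] r5c3 is down to just 7. So r5c3=7.

Answer: 2 6 3 7 1 5 8 9 4 / 7 4 5 3 8 9 6 1 2 / 8 1 9 6 4 2 7 5 3 / 3 9 1 4 5 8 2 7 6 / 4 5 7 1 2 6 9 3 8 / 6 8 2 9 3 7 1 4 5 / 9 2 8 5 7 3 4 6 1 / 5 7 4 2 6 1 3 8 9 / 1 3 6 8 9 4 5 2 7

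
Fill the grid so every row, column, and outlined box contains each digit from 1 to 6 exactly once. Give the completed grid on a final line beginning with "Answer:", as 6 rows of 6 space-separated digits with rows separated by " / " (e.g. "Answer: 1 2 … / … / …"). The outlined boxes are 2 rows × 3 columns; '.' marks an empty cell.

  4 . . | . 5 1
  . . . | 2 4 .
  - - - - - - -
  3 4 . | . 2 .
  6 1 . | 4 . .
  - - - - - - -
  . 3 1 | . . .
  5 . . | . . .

Step 1. [r5c5∈{6}] r5c5 is down to just 6. So r5c5=6.
Step 2. [r3c3∈{5}] nothing but 5 survives at r3c3 ⇒ r3c3=5.
Step 3. [r5c6∈{2,4,5}] 4 has one home in row 5: r5c6, so r5c6=4.
Step 4. [r6c6∈{2,3}] 2 has one home in col 6: r6c6, so r6c6=2.
Step 5. [r6c2∈{6}] r6c2's peers cover all but 6, so r6c2=6.
Step 6. [r6c5∈{1,3}] r6c5 is the only open cell in col 5 admitting 1 ⇒ r6c5=1.
Step 7. [r3c6∈{6}] r3c6 has the single candidate 6, so r3c6=6.
Step 8. [r2c6∈{3}] r2c6's peers cover all but 3 ⇒ r2c6=3.
Step 9. [r1c3∈{2,3,6}] r1c3 is the only open cell in row 1 admitting 3, so r1c3=3.
Step 10. [r1c4∈{6}] r1c4 has the single candidate 6 ⇒ r1c4=6.
Step 11. [r1c2∈{2}] only 2 remains possible at r1c2. So r1c2=2.
Step 12. [r4c6∈{5}] only 5 remains possible at r4c6, so r4c6=5.
Step 13. [r4c3∈{2}] only 2 remains possible at r4c3, so r4c3=2.
Step 14. [r4c5∈{3}] r4c5's peers cover all but 3 ⇒ r4c5=3.
Step 15. [r3c4∈{1}] r3c4's peers cover all but 1, so r3c4=1.
Step 16. [r2c1∈{1}] r2c1 is down to just 1. So r2c1=1.
Step 17. [r5c1∈{2}] r5c1 has the single candidate 2. So r5c1=2.
Step 18. [r2c3∈{6}] r2c3 is down to just 6, so r2c3=6.
Step 19. [r2c2∈{5}] r2c2 is down to just 5, so r2c2=5.
Step 20. [r6c3∈{4}] r6c3 is down to just 4 ⇒ r6c3=4.
Step 21. [r5c4∈{5}] r5c4's peers cover all but 5. So r5c4=5.
Step 22. [r6c4∈{3}] r6c4's peers cover all but 3 ⇒ r6c4=3.

Answer: 4 2 3 6 5 1 / 1 5 6 2 4 3 / 3 4 5 1 2 6 / 6 1 2 4 3 5 / 2 3 1 5 6 4 / 5 6 4 3 1 2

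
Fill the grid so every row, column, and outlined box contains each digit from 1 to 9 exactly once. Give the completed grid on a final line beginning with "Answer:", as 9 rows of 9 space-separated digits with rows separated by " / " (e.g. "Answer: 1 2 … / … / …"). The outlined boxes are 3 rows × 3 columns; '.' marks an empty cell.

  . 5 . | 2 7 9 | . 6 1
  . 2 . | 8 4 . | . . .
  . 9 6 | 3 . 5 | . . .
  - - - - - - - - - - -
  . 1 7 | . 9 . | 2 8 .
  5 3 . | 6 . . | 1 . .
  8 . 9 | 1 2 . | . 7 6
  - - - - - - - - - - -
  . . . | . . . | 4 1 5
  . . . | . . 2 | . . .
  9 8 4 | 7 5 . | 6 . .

Step 1. [r7c1∈{2,3,6,7}] in col 1, 2 fits only at r7c1. So r7c1=2.
Step 2. [r7c3∈{3}] only 3 remains possible at r7c3, so r7c3=3.
Step 3. [r8c5∈{1,3,6,8}] 3 has one home in col 5: r8c5 ⇒ r8c5=3.
Step 4. [r8c8∈{9}] only 9 remains possible at r8c8, so r8c8=9.
Step 5. [r5c8∈{4}] only 4 remains possible at r5c8 ⇒ r5c8=4.
Step 6. [r4c9∈{3}] only 3 remains possible at r4c9. So r4c9=3.
Step 7. [r2c7∈{3,5,7,9}] 9 has one home in col 7: r2c7, so r2c7=9.
Step 8. [r2c9∈{7}] nothing but 7 survives at r2c9, so r2c9=7.
Step 9. [r2c3∈{1}] r2c3's peers cover all but 1, so r2c3=1.
Step 10. [r1c1∈{3,4}] 4 has one home in row 1: r1c1, so r1c1=4.
Step 11. [r7c5∈{6,8}] r7c5 is the only open cell in col 5 admitting 6 ⇒ r7c5=6.
Step 12. [r8c7∈{7,8}] 7 has one home in col 7: r8c7, so r8c7=7.
Step 13. [r3c8∈{2}] nothing but 2 survives at r3c8, so r3c8=2.
Step 14. [r3c7∈{8}] r3c7's peers cover all but 8 ⇒ r3c7=8.
Step 15. [r4c6∈{4}] r4c6 has the single candidate 4. So r4c6=4.
Step 16. [r7c6∈{8}] r7c6 has the single candidate 8, so r7c6=8.
Step 17. [r8c1∈{1,6}] r8c1 is the only open cell in row 8 admitting 1. So r8c1=1.
Step 18. [r2c1∈{3}] only 3 remains possible at r2c1. So r2c1=3.
Step 19. [r7c2∈{7}] r7c2's peers cover all but 7, so r7c2=7.
Step 20. [r5c6∈{7}] r5c6's peers cover all but 7. So r5c6=7.
Step 21. [r8c9∈{8}] r8c9 is down to just 8. So r8c9=8.
Step 22. [r6c2∈{4}] only 4 remains possible at r6c2 ⇒ r6c2=4.
Step 23. [r3c1∈{7}] r3c1 has the single candidate 7. So r3c1=7.
Step 24. [r2c6∈{6}] r2c6 is down to just 6. So r2c6=6.
Step 25. [r6c7∈{5}] r6c7's peers cover all but 5 ⇒ r6c7=5.
Step 26. [r3c9∈{4}] r3c9's peers cover all but 4, so r3c9=4.
Step 27. [r9c8∈{3}] nothing but 3 survives at r9c8. So r9c8=3.
Step 28. [r7c4∈{9}] r7c4 is down to just 9. So r7c4=9.
Step 29. [r9c6∈{1}] only 1 remains possible at r9c6, so r9c6=1.
Step 30. [r4c4∈{5}] nothing but 5 survives at r4c4, so r4c4=5.
Step 31. [r8c4∈{4}] only 4 remains possible at r8c4, so r8c4=4.
Step 32. [r4c1∈{6}] r4c1 is down to just 6. So r4c1=6.
Step 33. [r5c5∈{8}] only 8 remains possible at r5c5. So r5c5=8.
Step 34. [r6c6∈{3}] r6c6 has the single candidate 3. So r6c6=3.
Step 35. [r5c9∈{9}] r5c9 is down to just 9. So r5c9=9.
Step 36. [r8c2∈{6}] nothing but 6 survives at r8c2 ⇒ r8c2=6.
Step 37. [r1c3∈{8}] nothing but 8 survives at r1c3, so r1c3=8.
Step 38. [r8c3∈{5}] r8c3 has the single candidate 5, so r8c3=5.
Step 39. [r5c3∈{2}] r5c3's peers cover all but 2 ⇒ r5c3=2.
Step 40. [r1c7∈{3}] r1c7's peers cover all but 3, so r1c7=3.
Step 41. [r2c8∈{5}] nothing but 5 survives at r2c8 ⇒ r2c8=5.
Step 42. [r3c5∈{1}] r3c5 is down to just 1, so r3c5=1.
Step 43. [r9c9∈{2}] nothing but 2 survives at r9c9. So r9c9=2.

Answer: 4 5 8 2 7 9 3 6 1 / 3 2 1 8 4 6 9 5 7 / 7 9 6 3 1 5 8 2 4 / 6 1 7 5 9 4 2 8 3 / 5 3 2 6 8 7 1 4 9 / 8 4 9 1 2 3 5 7 6 / 2 7 3 9 6 8 4 1 5 / 1 6 5 4 3 2 7 9 8 / 9 8 4 7 5 1 6 3 2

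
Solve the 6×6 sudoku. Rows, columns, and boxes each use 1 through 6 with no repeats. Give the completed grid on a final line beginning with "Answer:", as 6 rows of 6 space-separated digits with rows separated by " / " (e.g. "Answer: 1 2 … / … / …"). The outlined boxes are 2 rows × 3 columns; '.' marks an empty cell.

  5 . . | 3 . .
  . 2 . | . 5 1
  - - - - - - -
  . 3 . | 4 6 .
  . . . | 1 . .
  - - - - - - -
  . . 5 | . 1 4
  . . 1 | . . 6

Step 1. [r5c1∈{2,3,6}] row 5 places 3 nowhere but r5c1 ⇒ r5c1=3.
Step 2. [r6c1∈{2,4}] box 5 places 2 nowhere but r6c1. So r6c1=2.
Step 3. [r1c6∈{2}] r1c6 is down to just 2. So r1c6=2.
Step 4. [r4c2∈{4,5,6}] col 2 places 5 nowhere but r4c2, so r4c2=5.
Step 5. [r4c5∈{2,3}] across col 5, 2 lands solely at r4c5. So r4c5=2.
Step 6. [r2c3∈{3,4,6}] r2c3 is the only open cell in row 2 admitting 3, so r2c3=3.
Step 7. [r2c1∈{4,6}] 4 has one home in row 2: r2c1 ⇒ r2c1=4.
Step 8. [r1c3∈{6}] only 6 remains possible at r1c3, so r1c3=6.
Step 9. [r4c6∈{3}] nothing but 3 survives at r4c6 ⇒ r4c6=3.
Step 10. [r5c2∈{6}] r5c2 is down to just 6. So r5c2=6.
Step 11. [r4c3∈{4}] only 4 remains possible at r4c3. So r4c3=4.
Step 12. [r2c4∈{6}] r2c4 has the single candidate 6 ⇒ r2c4=6.
Step 13. [r6c4∈{5}] only 5 remains possible at r6c4. So r6c4=5.
Step 14. [r3c6∈{5}] r3c6 has the single candidate 5, so r3c6=5.
Step 15. [r5c4∈{2}] r5c4's peers cover all but 2, so r5c4=2.
Step 16. [r1c5∈{4}] r1c5 has the single candidate 4. So r1c5=4.
Step 17. [r1c2∈{1}] r1c2 has the single candidate 1, so r1c2=1.
Step 18. [r3c1∈{1}] only 1 remains possible at r3c1. So r3c1=1.
Step 19. [r6c2∈{4}] only 4 remains possible at r6c2, so r6c2=4.
Step 20. [r6c5∈{3}] r6c5 is down to just 3 ⇒ r6c5=3.
Step 21. [r3c3∈{2}] only 2 remains possible at r3c3, so r3c3=2.
Step 22. [r4c1∈{6}] only 6 remains possible at r4c1. So r4c1=6.

Answer: 5 1 6 3 4 2 / 4 2 3 6 5 1 / 1 3 2 4 6 5 / 6 5 4 1 2 3 / 3 6 5 2 1 4 / 2 4 1 5 3 6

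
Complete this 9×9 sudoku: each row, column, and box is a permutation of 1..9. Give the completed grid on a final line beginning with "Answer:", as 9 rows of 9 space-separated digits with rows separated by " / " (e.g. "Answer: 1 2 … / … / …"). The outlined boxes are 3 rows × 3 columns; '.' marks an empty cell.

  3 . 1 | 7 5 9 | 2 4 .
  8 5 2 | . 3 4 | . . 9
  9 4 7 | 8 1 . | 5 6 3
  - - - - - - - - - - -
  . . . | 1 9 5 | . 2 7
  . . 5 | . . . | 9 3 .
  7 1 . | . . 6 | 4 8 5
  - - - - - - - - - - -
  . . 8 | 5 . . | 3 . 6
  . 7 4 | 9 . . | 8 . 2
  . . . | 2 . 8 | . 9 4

Step 1. [r5c5∈{2,4,7,8}] col 5 places 8 nowhere but r5c5 ⇒ r5c5=8.
Step 2. [r1c2∈{6}] r1c2 is down to just 6, so r1c2=6.
Step 3. [r5c1∈{2,4,6}] across row 5, 6 lands solely at r5c1, so r5c1=6.
Step 4. [r4c3∈{3}] r4c3 has the single candidate 3. So r4c3=3.
Step 5. [r9c1∈{1,5}] 5 has one home in row 9: r9c1, so r9c1=5.
Step 6. [r9c7∈{1,7}] in row 9, 1 fits only at r9c7, so r9c7=1.
Step 7. [r7c8∈{7}] r7c8's peers cover all but 7. So r7c8=7.
Step 8. [r8c1∈{1}] r8c1's peers cover all but 1, so r8c1=1.
Step 9. [r5c2∈{2}] nothing but 2 survives at r5c2, so r5c2=2.
Step 10. [r8c5∈{6}] r8c5 is down to just 6, so r8c5=6.
Step 11. [r4c7∈{6}] r4c7's peers cover all but 6 ⇒ r4c7=6.
Step 12. [r7c2∈{9}] only 9 remains possible at r7c2. So r7c2=9.
Step 13. [r5c9∈{1}] r5c9's peers cover all but 1 ⇒ r5c9=1.
Step 14. [r5c6∈{7}] nothing but 7 survives at r5c6 ⇒ r5c6=7.
Step 15. [r9c5∈{7}] r9c5 has the single candidate 7. So r9c5=7.
Step 16. [r1c9∈{8}] r1c9 is down to just 8. So r1c9=8.
Step 17. [r5c4∈{4}] r5c4 has the single candidate 4. So r5c4=4.
Step 18. [r7c5∈{4}] r7c5 has the single candidate 4, so r7c5=4.
Step 19. [r6c4∈{3}] r6c4 is down to just 3. So r6c4=3.
Step 20. [r9c2∈{3}] r9c2 is down to just 3, so r9c2=3.
Step 21. [r2c4∈{6}] nothing but 6 survives at r2c4, so r2c4=6.
Step 22. [r9c3∈{6}] only 6 remains possible at r9c3 ⇒ r9c3=6.
Step 23. [r4c2∈{8}] only 8 remains possible at r4c2. So r4c2=8.
Step 24. [r8c6∈{3}] only 3 remains possible at r8c6, so r8c6=3.
Step 25. [r6c3∈{9}] only 9 remains possible at r6c3, so r6c3=9.
Step 26. [r7c1∈{2}] r7c1's peers cover all but 2. So r7c1=2.
Step 27. [r4c1∈{4}] r4c1 has the single candidate 4, so r4c1=4.
Step 28. [r2c7∈{7}] nothing but 7 survives at r2c7, so r2c7=7.
Step 29. [r3c6∈{2}] r3c6 is down to just 2 ⇒ r3c6=2.
Step 30. [r2c8∈{1}] r2c8 is down to just 1 ⇒ r2c8=1.
Step 31. [r7c6∈{1}] r7c6's peers cover all but 1, so r7c6=1.
Step 32. [r8c8∈{5}] r8c8's peers cover all but 5, so r8c8=5.
Step 33. [r6c5∈{2}] only 2 remains possible at r6c5. So r6c5=2.

Answer: 3 6 1 7 5 9 2 4 8 / 8 5 2 6 3 4 7 1 9 / 9 4 7 8 1 2 5 6 3 / 4 8 3 1 9 5 6 2 7 / 6 2 5 4 8 7 9 3 1 / 7 1 9 3 2 6 4 8 5 / 2 9 8 5 4 1 3 7 6 / 1 7 4 9 6 3 8 5 2 / 5 3 6 2 7 8 1 9 4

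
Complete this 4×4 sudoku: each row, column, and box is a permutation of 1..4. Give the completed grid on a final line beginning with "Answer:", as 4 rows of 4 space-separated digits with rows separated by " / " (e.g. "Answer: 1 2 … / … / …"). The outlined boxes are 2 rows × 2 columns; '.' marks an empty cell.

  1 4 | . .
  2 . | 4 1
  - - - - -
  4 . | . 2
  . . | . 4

Step 1. [r4c1∈{3}] only 3 remains possible at r4c1. So r4c1=3.
Step 2. [r3c2∈{1}] r3c2's peers cover all but 1. So r3c2=1.
Step 3. [r1c3∈{2,3}] in row 1, 2 fits only at r1c3. So r1c3=2.
Step 4. [r4c3∈{1}] r4c3's peers cover all but 1 ⇒ r4c3=1.
Step 5. [r1c4∈{3}] r1c4 has the single candidate 3, so r1c4=3.
Step 6. [r2c2∈{3}] r2c2's peers cover all but 3 ⇒ r2c2=3.
Step 7. [r3c3∈{3}] r3c3 has the single candidate 3. So r3c3=3.
Step 8. [r4c2∈{2}] r4c2 is down to just 2 ⇒ r4c2=2.

Answer: 1 4 2 3 / 2 3 4 1 / 4 1 3 2 / 3 2 1 4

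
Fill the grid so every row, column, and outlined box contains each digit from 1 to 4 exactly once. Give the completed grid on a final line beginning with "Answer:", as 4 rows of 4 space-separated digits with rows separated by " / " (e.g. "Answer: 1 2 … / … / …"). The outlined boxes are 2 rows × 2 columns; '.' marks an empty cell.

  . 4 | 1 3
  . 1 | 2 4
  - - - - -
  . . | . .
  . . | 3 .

Step 1. [r4c2∈{2}] r4c2 has the single candidate 2. So r4c2=2.
Step 2. [r4c1∈{1,4}] in row 4, 4 fits only at r4c1. So r4c1=4.
Step 3. [r3c1∈{1,3}] col 1 places 1 nowhere but r3c1. So r3c1=1.
Step 4. [r3c4∈{2}] nothing but 2 survives at r3c4. So r3c4=2.
Step 5. [r3c2∈{3}] r3c2 has the single candidate 3 ⇒ r3c2=3.
Step 6. [r4c4∈{1}] r4c4 has the single candidate 1 ⇒ r4c4=1.
Step 7. [r3c3∈{4}] r3c3's peers cover all but 4, so r3c3=4.
Step 8. [r2c1∈{3}] r2c1's peers cover all but 3, so r2c1=3.
Step 9. [r1c1∈{2}] only 2 remains possible at r1c1, so r1c1=2.

Answer: 2 4 1 3 / 3 1 2 4 / 1 3 4 2 / 4 2 3 1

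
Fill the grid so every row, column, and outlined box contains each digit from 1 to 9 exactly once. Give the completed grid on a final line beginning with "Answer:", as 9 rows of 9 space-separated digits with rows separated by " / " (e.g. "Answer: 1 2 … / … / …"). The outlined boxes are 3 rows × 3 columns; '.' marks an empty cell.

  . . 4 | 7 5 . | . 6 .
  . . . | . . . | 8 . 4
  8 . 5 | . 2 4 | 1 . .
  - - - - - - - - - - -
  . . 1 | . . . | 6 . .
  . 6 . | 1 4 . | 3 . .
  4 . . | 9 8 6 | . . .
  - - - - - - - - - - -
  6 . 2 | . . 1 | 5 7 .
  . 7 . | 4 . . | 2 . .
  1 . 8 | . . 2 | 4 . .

Step 1. [r1c7∈{9}] r1c7 has the single candidate 9. So r1c7=9.
Step 2. [r3c8∈{3}] r3c8 has the single candidate 3 ⇒ r3c8=3.
Step 3. [r9c8∈{9}] nothing but 9 survives at r9c8 ⇒ r9c8=9.
Step 4. [r1c9∈{2}] r1c9's peers cover all but 2. So r1c9=2.
Step 5. [r1c1∈{3}] r1c1 has the single candidate 3, so r1c1=3.
Step 6. [r4c2∈{2,3,5,8,9}] r4c2 is the only open cell in col 2 admitting 8, so r4c2=8.
Step 7. [r6c7∈{7}] r6c7 is down to just 7. So r6c7=7.
Step 8. [r3c2∈{9}] nothing but 9 survives at r3c2, so r3c2=9.
Step 9. [r4c4∈{2,3,5}] 2 has one home in col 4: r4c4. So r4c4=2.
Step 10. [r2c5∈{1,3,6,9}] 1 has one home in col 5: r2c5, so r2c5=1.
Step 11. [r9c4∈{3,5,6}] across col 4, 5 lands solely at r9c4, so r9c4=5.
Step 12. [r6c2∈{2,3,5}] across col 2, 5 lands solely at r6c2 ⇒ r6c2=5.
Step 13. [r5c1∈{2,7,9}] across box 4, 2 lands solely at r5c1, so r5c1=2.
Step 14. [r9c2∈{3}] r9c2 has the single candidate 3. So r9c2=3.
Step 15. [r8c3∈{9}] r8c3 has the single candidate 9. So r8c3=9.
Step 16. [r5c9∈{5,8,9}] in row 5, 9 fits only at r5c9, so r5c9=9.
Step 17. [r4c9∈{5}] r4c9 is down to just 5. So r4c9=5.
Step 18. [r7c4∈{3,8}] across col 4, 8 lands solely at r7c4 ⇒ r7c4=8.
Step 19. [r8c6∈{3}] only 3 remains possible at r8c6 ⇒ r8c6=3.
Step 20. [r8c9∈{1,6,8}] 8 has one home in col 9: r8c9, so r8c9=8.
Step 21. [r5c3∈{7}] only 7 remains possible at r5c3, so r5c3=7.
Step 22. [r9c5∈{6,7}] across row 9, 7 lands solely at r9c5. So r9c5=7.
Step 23. [r6c8∈{1,2}] across row 6, 2 lands solely at r6c8. So r6c8=2.
Step 24. [r2c3∈{6}] r2c3 has the single candidate 6, so r2c3=6.
Step 25. [r4c5∈{3}] nothing but 3 survives at r4c5, so r4c5=3.
Step 26. [r8c1∈{5}] r8c1 is down to just 5. So r8c1=5.
Step 27. [r6c9∈{1}] r6c9's peers cover all but 1, so r6c9=1.
Step 28. [r2c6∈{9}] r2c6 is down to just 9, so r2c6=9.
Step 29. [r3c9∈{7}] nothing but 7 survives at r3c9, so r3c9=7.
Step 30. [r8c5∈{6}] r8c5 has the single candidate 6 ⇒ r8c5=6.
Step 31. [r2c4∈{3}] r2c4's peers cover all but 3 ⇒ r2c4=3.
Step 32. [r5c6∈{5}] r5c6 has the single candidate 5. So r5c6=5.
Step 33. [r8c8∈{1}] r8c8 is down to just 1. So r8c8=1.
Step 34. [r7c9∈{3}] only 3 remains possible at r7c9, so r7c9=3.
Step 35. [r9c9∈{6}] r9c9's peers cover all but 6, so r9c9=6.
Step 36. [r5c8∈{8}] only 8 remains possible at r5c8. So r5c8=8.
Step 37. [r4c8∈{4}] nothing but 4 survives at r4c8. So r4c8=4.
Step 38. [r1c2∈{1}] r1c2 has the single candidate 1 ⇒ r1c2=1.
Step 39. [r3c4∈{6}] r3c4 has the single candidate 6. So r3c4=6.
Step 40. [r2c2∈{2}] nothing but 2 survives at r2c2 ⇒ r2c2=2.
Step 41. [r4c1∈{9}] nothing but 9 survives at r4c1 ⇒ r4c1=9.
Step 42. [r2c1∈{7}] nothing but 7 survives at r2c1. So r2c1=7.
Step 43. [r4c6∈{7}] only 7 remains possible at r4c6, so r4c6=7.
Step 44. [r1c6∈{8}] r1c6 is down to just 8, so r1c6=8.
Step 45. [r7c5∈{9}] r7c5 has the single candidate 9. So r7c5=9.
Step 46. [r2c8∈{5}] r2c8's peers cover all but 5 ⇒ r2c8=5.
Step 47. [r6c3∈{3}] r6c3 has the single candidate 3 ⇒ r6c3=3.
Step 48. [r7c2∈{4}] r7c2 is down to just 4, so r7c2=4.

Answer: 3 1 4 7 5 8 9 6 2 / 7 2 6 3 1 9 8 5 4 / 8 9 5 6 2 4 1 3 7 / 9 8 1 2 3 7 6 4 5 / 2 6 7 1 4 5 3 8 9 / 4 5 3 9 8 6 7 2 1 / 6 4 2 8 9 1 5 7 3 / 5 7 9 4 6 3 2 1 8 / 1 3 8 5 7 2 4 9 6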